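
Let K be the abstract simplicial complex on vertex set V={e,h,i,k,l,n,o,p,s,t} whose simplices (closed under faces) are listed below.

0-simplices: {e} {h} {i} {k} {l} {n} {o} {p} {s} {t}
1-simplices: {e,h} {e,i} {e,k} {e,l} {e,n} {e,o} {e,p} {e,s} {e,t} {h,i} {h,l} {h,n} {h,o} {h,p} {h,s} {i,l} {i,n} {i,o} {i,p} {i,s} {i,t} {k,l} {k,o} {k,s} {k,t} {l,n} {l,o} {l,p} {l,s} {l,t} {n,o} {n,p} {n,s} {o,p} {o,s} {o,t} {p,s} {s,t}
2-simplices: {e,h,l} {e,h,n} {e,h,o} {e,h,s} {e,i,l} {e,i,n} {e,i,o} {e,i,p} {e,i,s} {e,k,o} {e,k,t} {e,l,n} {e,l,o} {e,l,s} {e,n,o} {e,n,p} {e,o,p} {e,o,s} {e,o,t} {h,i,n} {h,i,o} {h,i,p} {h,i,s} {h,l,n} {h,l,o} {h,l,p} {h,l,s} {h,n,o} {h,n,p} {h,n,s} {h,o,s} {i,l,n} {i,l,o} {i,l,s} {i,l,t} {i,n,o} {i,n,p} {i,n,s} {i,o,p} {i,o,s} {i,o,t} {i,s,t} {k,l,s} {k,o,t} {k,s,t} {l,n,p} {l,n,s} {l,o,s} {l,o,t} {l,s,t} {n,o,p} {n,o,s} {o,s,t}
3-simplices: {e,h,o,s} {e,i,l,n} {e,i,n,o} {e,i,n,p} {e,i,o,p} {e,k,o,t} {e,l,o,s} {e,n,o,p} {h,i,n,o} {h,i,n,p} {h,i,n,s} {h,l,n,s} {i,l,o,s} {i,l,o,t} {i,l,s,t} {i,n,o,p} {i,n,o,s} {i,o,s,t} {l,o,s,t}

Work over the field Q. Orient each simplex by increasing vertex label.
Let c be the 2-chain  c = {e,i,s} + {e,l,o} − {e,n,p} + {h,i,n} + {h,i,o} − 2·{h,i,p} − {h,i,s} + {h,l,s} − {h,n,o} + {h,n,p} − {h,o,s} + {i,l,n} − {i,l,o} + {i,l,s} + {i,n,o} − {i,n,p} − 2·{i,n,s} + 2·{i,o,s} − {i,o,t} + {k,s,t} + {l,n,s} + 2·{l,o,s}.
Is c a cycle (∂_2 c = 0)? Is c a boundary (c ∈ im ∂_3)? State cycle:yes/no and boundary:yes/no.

cycle:no boundary:no

n_0=10 n_1=38 n_2=53 n_3=19  [Q]
∂1: piv[eh,ei,ek,el,en,eo,ep,es,et] rk=9  ker:hi,hl,hn,ho,hp,hs,il,in,io,ip,is,it,kl,ko,ks,kt,ln,lo,lp,ls,lt,no,np,ns,op,os,ot,ps,st
∂2: piv[ehl,ehn,eho,ehs,eil,ein,eio,eip,eis,eko,ekt,eln,elo,els,eno,enp,eop,eos,eot,hin,hip,hlp,hns,ilt,iot,ist,kls,kst] rk=28  ker:hio,his,hln,hlo,hls,hno,hnp,hos,iln,ilo,ils,ino,inp,ins,iop,ios,kot,lnp,lns,los,lot,lst,nop,nos,ost
∂3: piv[ehos,eiln,eino,einp,eiop,ekot,elos,enop,hino,hinp,hins,hlns,ilos,ilot,ilst,inos,iost] rk=17  ker:inop,lost
∂2c = {e,i} + {e,l} − {e,n} − {e,o} + {e,p} − {e,s} − {h,i} + {h,l} − {h,n} − {h,o} + {h,p} + {h,s} + {i,l} − 2·{i,n} + 2·{i,o} − {i,p} − {i,s} + {i,t} + {k,s} − {k,t} + 2·{l,n} + 2·{l,o} − {l,s} − {n,p} − {n,s} + 3·{o,s} − {o,t} + {s,t}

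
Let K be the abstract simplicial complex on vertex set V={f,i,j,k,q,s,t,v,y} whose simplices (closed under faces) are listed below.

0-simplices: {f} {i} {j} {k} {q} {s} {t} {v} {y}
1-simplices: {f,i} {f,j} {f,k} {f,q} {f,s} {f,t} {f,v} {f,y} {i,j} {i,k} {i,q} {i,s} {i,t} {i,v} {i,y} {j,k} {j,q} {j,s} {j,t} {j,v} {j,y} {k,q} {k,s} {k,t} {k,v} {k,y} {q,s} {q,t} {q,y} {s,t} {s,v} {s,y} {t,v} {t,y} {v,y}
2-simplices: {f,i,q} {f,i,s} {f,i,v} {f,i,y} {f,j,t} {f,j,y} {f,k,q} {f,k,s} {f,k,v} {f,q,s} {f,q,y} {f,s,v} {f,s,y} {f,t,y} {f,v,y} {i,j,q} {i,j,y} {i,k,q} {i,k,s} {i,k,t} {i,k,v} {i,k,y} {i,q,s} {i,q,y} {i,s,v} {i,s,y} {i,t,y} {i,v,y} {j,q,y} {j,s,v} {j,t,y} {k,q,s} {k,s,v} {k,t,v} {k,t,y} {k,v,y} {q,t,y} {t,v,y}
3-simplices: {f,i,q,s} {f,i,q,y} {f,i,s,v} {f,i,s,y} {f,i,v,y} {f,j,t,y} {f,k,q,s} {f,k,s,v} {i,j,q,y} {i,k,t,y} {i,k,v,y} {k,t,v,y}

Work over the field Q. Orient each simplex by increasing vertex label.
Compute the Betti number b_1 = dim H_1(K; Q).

b_1=3

n_0=9 n_1=35 n_2=38 n_3=12  [Q]
∂1: piv[fi,fj,fk,fq,fs,ft,fv,fy] rk=8  ker:ij,ik,iq,is,it,iv,iy,jk,jq,js,jt,jv,jy,kq,ks,kt,kv,ky,qs,qt,qy,st,sv,sy,tv,ty,vy
∂2: piv[fiq,fis,fiv,fiy,fjt,fjy,fkq,fks,fkv,fqs,fqy,fsv,fsy,fty,fvy,ijq,ijy,ikq,ikt,iky,ity,jsv,ktv,qty] rk=24  ker:iks,ikv,iqs,iqy,isv,isy,ivy,jqy,jty,kqs,ksv,kty,kvy,tvy
∂3: piv[fiqs,fiqy,fisv,fisy,fivy,fjty,fkqs,fksv,ijqy,ikty,ikvy,ktvy] rk=12
b_1=(35−8)−24=3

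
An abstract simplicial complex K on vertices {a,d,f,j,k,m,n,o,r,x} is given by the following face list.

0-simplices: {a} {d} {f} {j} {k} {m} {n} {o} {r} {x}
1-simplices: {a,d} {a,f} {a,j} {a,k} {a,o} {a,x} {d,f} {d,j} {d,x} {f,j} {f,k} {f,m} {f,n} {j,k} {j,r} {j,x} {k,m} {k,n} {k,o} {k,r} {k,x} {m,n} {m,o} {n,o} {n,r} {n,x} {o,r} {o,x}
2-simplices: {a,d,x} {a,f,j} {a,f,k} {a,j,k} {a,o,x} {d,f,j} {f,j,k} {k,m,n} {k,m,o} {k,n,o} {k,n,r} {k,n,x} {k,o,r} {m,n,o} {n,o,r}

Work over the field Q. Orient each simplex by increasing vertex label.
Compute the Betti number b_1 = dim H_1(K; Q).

b_1=7

n_0=10 n_1=28 n_2=15  [Q]
∂1: piv[ad,af,aj,ak,ao,ax,fm,fn,jr] rk=9  ker:df,dj,dx,fj,fk,jk,jx,km,kn,ko,kr,kx,mn,mo,no,nr,nx,or,ox
∂2: piv[adx,afj,afk,ajk,aox,dfj,kmn,kmo,kno,knr,knx,kor] rk=12  ker:fjk,mno,nor
b_1=(28−9)−12=7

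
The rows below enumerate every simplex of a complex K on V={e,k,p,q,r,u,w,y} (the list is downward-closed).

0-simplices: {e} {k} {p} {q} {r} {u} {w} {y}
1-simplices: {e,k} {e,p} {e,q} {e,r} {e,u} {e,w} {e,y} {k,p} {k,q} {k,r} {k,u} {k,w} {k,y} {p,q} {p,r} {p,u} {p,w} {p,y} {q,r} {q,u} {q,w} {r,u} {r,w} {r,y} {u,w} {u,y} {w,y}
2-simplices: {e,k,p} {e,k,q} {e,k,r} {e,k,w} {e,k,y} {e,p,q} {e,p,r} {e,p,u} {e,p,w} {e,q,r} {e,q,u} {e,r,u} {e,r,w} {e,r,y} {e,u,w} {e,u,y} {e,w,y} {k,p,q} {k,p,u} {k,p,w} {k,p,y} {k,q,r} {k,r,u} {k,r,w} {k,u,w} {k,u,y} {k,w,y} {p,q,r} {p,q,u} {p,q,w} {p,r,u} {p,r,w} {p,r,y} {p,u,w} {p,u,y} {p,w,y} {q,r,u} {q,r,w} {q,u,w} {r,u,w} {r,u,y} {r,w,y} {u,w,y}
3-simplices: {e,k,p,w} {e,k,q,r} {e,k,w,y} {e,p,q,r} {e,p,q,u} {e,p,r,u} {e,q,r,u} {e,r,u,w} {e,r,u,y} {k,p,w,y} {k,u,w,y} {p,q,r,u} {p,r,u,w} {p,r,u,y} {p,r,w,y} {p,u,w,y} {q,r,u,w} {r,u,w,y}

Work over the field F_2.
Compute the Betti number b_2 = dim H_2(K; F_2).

b_2=7

n_0=8 n_1=27 n_2=43 n_3=18  [Z2]
∂1: piv[ek,ep,eq,er,eu,ew,ey] rk=7  ker:kp,kq,kr,ku,kw,ky,pq,pr,pu,pw,py,qr,qu,qw,ru,rw,ry,uw,uy,wy
∂2: piv[ekp,ekq,ekr,ekw,eky,epq,epr,epu,epw,eqr,equ,eru,erw,ery,euw,euy,ewy,kpu,kpy,pqw] rk=20  ker:kpq,kpw,kqr,kru,krw,kuw,kuy,kwy,pqr,pqu,pru,prw,pry,puw,puy,pwy,qru,qrw,quw,ruw,ruy,rwy,uwy
∂3: piv[ekpw,ekqr,ekwy,epqr,epqu,epru,eqru,eruw,eruy,kpwy,kuwy,pruw,pruy,prwy,puwy,qruw] rk=16  ker:pqru,ruwy
b_2=(43−20)−16=7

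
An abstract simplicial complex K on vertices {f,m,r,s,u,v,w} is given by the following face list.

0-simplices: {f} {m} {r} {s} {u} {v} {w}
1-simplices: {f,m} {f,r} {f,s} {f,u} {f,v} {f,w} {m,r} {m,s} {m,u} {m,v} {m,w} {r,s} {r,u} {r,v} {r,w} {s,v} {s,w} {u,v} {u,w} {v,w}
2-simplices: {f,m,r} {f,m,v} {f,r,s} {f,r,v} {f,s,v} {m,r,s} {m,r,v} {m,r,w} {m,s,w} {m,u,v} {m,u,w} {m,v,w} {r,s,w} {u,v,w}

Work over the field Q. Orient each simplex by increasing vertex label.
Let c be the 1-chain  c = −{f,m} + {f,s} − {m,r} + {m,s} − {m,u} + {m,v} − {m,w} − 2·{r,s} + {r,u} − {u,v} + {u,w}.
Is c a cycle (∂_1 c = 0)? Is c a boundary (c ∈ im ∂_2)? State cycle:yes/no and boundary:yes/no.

n_0=7 n_1=20 n_2=14  [Q]
∂1: piv[fm,fr,fs,fu,fv,fw] rk=6  ker:mr,ms,mu,mv,mw,rs,ru,rv,rw,sv,sw,uv,uw,vw
∂2: piv[fmr,fmv,frs,frv,fsv,mrs,mrw,msw,muv,muw,mvw] rk=11  ker:mrv,rsw,uvw
∂1c = 0
c vs im∂2: residual ≠ 0 ⇒ not boundary

cycle:yes boundary:no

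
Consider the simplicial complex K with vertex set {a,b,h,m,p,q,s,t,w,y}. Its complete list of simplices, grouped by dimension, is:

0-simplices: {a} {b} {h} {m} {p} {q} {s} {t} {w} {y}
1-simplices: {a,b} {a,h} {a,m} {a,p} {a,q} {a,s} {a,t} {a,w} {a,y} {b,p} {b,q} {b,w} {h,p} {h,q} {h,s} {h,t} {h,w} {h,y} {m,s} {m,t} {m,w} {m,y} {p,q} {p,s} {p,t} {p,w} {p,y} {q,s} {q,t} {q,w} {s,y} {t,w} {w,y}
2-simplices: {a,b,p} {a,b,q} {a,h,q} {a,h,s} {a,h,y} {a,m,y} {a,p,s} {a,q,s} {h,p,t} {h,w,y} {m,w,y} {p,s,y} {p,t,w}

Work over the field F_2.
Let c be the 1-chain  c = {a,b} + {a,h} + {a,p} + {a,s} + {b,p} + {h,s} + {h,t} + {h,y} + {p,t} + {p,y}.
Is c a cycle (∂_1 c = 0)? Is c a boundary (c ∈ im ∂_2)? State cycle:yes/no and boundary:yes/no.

cycle:yes boundary:no

n_0=10 n_1=33 n_2=13  [Z2]
∂1: piv[ab,ah,am,ap,aq,as,at,aw,ay] rk=9  ker:bp,bq,bw,hp,hq,hs,ht,hw,hy,ms,mt,mw,my,pq,ps,pt,pw,py,qs,qt,qw,sy,tw,wy
∂2: piv[abp,abq,ahq,ahs,ahy,amy,aps,aqs,hpt,hwy,mwy,psy,ptw] rk=13
∂1c = 0
c vs im∂2: residual ≠ 0 ⇒ not boundary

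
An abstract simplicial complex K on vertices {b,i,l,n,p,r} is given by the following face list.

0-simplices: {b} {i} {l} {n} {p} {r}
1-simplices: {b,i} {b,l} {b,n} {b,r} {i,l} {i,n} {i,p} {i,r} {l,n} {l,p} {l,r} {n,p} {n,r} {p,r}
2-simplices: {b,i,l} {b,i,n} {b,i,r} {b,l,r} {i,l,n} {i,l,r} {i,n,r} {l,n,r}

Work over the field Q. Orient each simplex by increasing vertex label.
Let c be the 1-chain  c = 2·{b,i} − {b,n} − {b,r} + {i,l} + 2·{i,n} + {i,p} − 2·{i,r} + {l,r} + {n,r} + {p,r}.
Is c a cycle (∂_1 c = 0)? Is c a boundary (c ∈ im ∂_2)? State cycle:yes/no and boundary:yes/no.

cycle:yes boundary:no

n_0=6 n_1=14 n_2=8  [Q]
∂1: piv[bi,bl,bn,br,ip] rk=5  ker:il,in,ir,ln,lp,lr,np,nr,pr
∂2: piv[bil,bin,bir,blr,iln,inr] rk=6  ker:ilr,lnr
∂1c = 0
c vs im∂2: residual ≠ 0 ⇒ not boundary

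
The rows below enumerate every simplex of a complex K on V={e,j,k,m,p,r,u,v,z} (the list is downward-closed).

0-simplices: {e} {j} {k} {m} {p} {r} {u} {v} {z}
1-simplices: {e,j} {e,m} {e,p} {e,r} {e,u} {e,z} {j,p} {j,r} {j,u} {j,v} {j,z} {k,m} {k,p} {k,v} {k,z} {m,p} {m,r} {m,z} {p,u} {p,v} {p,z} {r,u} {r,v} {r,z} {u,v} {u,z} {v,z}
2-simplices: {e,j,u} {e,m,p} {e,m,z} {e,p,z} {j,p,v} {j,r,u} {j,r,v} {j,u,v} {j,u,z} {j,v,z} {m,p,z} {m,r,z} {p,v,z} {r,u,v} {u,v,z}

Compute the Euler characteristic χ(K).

n_0=9 n_1=27 n_2=15
χ=+9−27+15=-3

χ(K)=-3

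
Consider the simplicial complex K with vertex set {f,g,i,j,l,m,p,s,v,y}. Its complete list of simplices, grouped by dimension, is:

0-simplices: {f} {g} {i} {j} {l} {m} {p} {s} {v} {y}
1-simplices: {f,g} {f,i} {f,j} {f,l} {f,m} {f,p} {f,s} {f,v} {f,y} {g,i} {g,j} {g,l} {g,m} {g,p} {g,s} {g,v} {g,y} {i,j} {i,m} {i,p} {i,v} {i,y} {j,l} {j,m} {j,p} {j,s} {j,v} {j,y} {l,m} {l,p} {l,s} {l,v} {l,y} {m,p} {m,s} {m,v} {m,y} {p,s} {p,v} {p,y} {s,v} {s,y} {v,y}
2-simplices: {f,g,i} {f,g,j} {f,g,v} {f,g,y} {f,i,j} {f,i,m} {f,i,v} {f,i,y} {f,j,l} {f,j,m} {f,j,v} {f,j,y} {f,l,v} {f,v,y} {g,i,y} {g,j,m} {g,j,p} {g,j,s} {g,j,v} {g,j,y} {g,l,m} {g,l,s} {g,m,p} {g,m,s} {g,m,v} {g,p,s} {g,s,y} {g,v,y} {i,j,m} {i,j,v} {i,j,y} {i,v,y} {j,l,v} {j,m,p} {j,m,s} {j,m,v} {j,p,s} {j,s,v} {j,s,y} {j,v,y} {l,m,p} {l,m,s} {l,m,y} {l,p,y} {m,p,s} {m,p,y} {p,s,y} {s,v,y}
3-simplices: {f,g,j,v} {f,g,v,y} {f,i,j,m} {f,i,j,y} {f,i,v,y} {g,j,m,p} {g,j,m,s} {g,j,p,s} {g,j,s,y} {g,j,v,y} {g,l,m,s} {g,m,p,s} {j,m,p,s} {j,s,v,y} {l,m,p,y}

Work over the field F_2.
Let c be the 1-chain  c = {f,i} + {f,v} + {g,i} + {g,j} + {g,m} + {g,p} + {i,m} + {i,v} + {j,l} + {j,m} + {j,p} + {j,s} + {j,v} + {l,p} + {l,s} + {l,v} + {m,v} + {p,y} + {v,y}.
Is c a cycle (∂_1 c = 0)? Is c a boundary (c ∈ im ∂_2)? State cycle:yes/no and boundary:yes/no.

n_0=10 n_1=43 n_2=48 n_3=15  [Z2]
∂1: piv[fg,fi,fj,fl,fm,fp,fs,fv,fy] rk=9  ker:gi,gj,gl,gm,gp,gs,gv,gy,ij,im,ip,iv,iy,jl,jm,jp,js,jv,jy,lm,lp,ls,lv,ly,mp,ms,mv,my,ps,pv,py,sv,sy,vy
∂2: piv[fgi,fgj,fgv,fgy,fij,fim,fiv,fiy,fjl,fjm,fjv,fjy,flv,fvy,gjm,gjp,gjs,glm,gls,gmp,gms,gmv,gps,gsy,jsv,lmp,lmy,lpy,psy] rk=29  ker:giy,gjv,gjy,gvy,ijm,ijv,ijy,ivy,jlv,jmp,jms,jmv,jps,jsy,jvy,lms,mps,mpy,svy
∂3: piv[fgjv,fgvy,fijm,fijy,fivy,gjmp,gjms,gjps,gjsy,gjvy,glms,gmps,jsvy,lmpy] rk=14  ker:jmps
∂1c = 0
c vs im∂2: reduces to 0 ⇒ boundary

cycle:yes boundary:yes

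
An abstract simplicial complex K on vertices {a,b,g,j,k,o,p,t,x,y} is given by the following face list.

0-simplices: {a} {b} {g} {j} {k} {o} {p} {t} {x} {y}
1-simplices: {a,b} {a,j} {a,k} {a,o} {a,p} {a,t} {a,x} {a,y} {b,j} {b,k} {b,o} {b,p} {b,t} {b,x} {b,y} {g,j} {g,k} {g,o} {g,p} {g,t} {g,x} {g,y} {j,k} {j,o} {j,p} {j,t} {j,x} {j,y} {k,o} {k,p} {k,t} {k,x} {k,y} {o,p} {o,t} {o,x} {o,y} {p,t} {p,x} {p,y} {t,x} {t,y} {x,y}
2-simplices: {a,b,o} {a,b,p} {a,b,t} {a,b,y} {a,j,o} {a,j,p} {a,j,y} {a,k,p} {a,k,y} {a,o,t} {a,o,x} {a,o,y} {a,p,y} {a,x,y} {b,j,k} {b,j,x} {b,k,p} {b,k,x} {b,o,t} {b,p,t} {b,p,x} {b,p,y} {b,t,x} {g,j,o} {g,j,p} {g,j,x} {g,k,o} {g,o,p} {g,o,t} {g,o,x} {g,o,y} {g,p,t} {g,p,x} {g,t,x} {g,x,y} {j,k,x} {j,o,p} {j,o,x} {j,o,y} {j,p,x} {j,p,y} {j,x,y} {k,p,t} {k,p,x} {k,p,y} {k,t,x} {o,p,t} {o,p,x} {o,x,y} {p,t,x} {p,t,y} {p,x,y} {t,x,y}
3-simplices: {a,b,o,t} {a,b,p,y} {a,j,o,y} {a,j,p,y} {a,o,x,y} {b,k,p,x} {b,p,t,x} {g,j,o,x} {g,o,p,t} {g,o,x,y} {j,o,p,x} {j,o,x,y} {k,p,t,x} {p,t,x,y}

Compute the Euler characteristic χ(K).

χ(K)=6

n_0=10 n_1=43 n_2=53 n_3=14
χ=+10−43+53−14=6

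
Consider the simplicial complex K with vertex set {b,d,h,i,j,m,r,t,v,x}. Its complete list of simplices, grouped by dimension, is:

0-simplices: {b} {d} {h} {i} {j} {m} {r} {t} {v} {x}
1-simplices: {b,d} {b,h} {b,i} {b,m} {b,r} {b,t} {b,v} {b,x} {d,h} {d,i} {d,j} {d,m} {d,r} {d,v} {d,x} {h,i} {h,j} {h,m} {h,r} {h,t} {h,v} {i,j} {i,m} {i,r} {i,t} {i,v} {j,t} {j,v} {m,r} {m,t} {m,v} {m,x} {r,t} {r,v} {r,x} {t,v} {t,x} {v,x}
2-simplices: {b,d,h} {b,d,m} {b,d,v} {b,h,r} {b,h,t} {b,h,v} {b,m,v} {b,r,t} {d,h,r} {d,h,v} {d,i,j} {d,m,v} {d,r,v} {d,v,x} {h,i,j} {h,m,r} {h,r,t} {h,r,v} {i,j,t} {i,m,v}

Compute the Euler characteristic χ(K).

χ(K)=-8

n_0=10 n_1=38 n_2=20
χ=+10−38+20=-8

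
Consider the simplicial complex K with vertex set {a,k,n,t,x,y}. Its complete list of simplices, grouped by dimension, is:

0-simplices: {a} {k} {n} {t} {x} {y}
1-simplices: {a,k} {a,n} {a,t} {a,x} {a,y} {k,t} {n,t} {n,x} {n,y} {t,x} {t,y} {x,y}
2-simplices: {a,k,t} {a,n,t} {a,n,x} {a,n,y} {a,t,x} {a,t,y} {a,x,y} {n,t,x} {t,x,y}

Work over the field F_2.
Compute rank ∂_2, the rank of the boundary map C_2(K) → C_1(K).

n_0=6 n_1=12 n_2=9  [Z2]
∂1: piv[ak,an,at,ax,ay] rk=5  ker:kt,nt,nx,ny,tx,ty,xy
∂2: piv[akt,ant,anx,any,atx,aty,axy] rk=7  ker:ntx,txy
rk∂_2=7

rank∂_2=7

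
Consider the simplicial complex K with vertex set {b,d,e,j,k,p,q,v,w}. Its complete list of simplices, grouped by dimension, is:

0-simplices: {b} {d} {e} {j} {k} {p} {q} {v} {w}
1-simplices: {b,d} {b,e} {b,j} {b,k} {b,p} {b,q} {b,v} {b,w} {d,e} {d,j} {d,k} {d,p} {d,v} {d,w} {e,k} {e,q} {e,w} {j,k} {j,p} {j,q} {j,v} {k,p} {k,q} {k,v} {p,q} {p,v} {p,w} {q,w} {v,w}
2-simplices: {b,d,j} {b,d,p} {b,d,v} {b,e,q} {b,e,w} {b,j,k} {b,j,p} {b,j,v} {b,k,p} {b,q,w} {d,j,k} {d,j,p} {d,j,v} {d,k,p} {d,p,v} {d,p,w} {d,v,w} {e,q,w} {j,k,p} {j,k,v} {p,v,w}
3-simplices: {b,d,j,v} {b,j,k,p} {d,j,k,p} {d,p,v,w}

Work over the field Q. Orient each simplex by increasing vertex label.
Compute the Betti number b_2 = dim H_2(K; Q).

n_0=9 n_1=29 n_2=21 n_3=4  [Q]
∂1: piv[bd,be,bj,bk,bp,bq,bv,bw] rk=8  ker:de,dj,dk,dp,dv,dw,ek,eq,ew,jk,jp,jq,jv,kp,kq,kv,pq,pv,pw,qw,vw
∂2: piv[bdj,bdp,bdv,beq,bew,bjk,bjp,bjv,bkp,bqw,djk,dpv,dpw,dvw,jkv] rk=15  ker:djp,djv,dkp,eqw,jkp,pvw
∂3: piv[bdjv,bjkp,djkp,dpvw] rk=4
b_2=(21−15)−4=2

b_2=2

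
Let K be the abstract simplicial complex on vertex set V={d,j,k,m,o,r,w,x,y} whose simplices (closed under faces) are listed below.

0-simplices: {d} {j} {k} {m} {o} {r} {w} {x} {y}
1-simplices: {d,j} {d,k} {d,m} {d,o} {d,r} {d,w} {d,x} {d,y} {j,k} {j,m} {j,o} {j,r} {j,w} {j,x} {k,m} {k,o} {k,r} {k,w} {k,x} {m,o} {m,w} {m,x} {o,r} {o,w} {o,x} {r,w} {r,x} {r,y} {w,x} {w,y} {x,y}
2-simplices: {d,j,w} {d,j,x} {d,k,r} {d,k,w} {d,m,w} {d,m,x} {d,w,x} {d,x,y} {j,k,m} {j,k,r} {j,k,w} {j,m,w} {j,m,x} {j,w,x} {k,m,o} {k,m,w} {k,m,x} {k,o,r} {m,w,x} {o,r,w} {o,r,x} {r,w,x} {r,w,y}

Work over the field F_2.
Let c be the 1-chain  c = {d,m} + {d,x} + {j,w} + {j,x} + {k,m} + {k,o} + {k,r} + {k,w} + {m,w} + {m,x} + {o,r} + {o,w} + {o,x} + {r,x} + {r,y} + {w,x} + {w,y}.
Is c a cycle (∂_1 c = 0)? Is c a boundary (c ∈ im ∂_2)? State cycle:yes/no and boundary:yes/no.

cycle:yes boundary:yes

n_0=9 n_1=31 n_2=23  [Z2]
∂1: piv[dj,dk,dm,do,dr,dw,dx,dy] rk=8  ker:jk,jm,jo,jr,jw,jx,km,ko,kr,kw,kx,mo,mw,mx,or,ow,ox,rw,rx,ry,wx,wy,xy
∂2: piv[djw,djx,dkr,dkw,dmw,dmx,dwx,dxy,jkm,jkr,jkw,jmw,kmo,kmx,kor,orw,orx,rwx,rwy] rk=19  ker:jmx,jwx,kmw,mwx
∂1c = 0
c vs im∂2: reduces to 0 ⇒ boundary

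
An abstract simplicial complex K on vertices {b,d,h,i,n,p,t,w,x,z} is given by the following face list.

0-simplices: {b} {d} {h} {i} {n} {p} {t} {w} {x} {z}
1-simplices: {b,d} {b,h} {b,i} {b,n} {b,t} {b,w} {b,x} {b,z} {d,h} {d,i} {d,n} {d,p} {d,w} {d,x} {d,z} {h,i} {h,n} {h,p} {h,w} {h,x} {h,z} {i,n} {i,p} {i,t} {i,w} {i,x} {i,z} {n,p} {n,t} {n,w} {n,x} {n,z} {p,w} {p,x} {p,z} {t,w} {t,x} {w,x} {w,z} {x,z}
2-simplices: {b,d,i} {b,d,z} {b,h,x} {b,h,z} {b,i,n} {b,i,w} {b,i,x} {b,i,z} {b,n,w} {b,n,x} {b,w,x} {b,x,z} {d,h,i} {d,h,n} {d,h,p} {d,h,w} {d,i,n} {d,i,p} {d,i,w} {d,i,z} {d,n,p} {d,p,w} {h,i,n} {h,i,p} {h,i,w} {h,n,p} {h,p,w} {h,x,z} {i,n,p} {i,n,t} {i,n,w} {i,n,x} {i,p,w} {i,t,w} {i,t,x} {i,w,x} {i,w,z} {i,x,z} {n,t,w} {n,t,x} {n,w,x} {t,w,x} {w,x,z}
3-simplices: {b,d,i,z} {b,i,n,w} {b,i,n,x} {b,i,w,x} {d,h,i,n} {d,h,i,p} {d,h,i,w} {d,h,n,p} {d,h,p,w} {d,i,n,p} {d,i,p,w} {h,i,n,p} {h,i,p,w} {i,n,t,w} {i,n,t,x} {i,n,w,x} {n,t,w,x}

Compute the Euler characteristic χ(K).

n_0=10 n_1=40 n_2=43 n_3=17
χ=+10−40+43−17=-4

χ(K)=-4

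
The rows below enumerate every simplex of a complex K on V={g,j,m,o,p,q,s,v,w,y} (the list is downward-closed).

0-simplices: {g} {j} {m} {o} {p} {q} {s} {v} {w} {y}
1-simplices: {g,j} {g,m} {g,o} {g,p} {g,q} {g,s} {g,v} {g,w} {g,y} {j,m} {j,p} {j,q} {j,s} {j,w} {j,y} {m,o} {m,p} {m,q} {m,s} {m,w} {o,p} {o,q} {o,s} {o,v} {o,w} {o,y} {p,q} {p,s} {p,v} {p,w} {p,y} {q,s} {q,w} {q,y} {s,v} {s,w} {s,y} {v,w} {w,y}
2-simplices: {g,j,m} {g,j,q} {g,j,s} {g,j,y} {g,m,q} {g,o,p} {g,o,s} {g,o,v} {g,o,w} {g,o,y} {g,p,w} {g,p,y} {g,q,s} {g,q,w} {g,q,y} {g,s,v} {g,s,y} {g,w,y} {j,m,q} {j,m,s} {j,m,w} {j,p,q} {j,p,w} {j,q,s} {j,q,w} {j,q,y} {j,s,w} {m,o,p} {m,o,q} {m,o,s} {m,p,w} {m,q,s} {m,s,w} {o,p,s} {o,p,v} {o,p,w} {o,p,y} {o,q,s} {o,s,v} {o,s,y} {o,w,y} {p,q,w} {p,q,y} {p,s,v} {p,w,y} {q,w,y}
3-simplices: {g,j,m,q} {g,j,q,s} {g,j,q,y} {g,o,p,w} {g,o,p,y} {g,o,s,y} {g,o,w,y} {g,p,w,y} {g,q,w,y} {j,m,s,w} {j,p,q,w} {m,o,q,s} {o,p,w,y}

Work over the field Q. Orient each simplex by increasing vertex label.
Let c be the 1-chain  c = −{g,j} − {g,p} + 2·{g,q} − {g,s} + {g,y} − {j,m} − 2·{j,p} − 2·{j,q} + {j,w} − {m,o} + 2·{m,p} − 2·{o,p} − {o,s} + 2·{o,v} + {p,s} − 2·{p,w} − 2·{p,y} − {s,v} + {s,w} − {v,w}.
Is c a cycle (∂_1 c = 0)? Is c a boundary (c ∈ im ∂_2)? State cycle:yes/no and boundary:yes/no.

n_0=10 n_1=39 n_2=46 n_3=13  [Q]
∂1: piv[gj,gm,go,gp,gq,gs,gv,gw,gy] rk=9  ker:jm,jp,jq,js,jw,jy,mo,mp,mq,ms,mw,op,oq,os,ov,ow,oy,pq,ps,pv,pw,py,qs,qw,qy,sv,sw,sy,vw,wy
∂2: piv[gjm,gjq,gjs,gjy,gmq,gop,gos,gov,gow,goy,gpw,gpy,gqs,gqw,gqy,gsv,gsy,gwy,jms,jmw,jpq,jpw,jqw,jsw,mop,moq,mos,ops,opv] rk=29  ker:jmq,jqs,jqy,mpw,mqs,msw,opw,opy,oqs,osv,osy,owy,pqw,pqy,psv,pwy,qwy
∂3: piv[gjmq,gjqs,gjqy,gopw,gopy,gosy,gowy,gpwy,gqwy,jmsw,jpqw,moqs] rk=12  ker:opwy
∂1c = 3·{j} − 2·{m} − {s} + 2·{v} − {w} − {y}

cycle:no boundary:no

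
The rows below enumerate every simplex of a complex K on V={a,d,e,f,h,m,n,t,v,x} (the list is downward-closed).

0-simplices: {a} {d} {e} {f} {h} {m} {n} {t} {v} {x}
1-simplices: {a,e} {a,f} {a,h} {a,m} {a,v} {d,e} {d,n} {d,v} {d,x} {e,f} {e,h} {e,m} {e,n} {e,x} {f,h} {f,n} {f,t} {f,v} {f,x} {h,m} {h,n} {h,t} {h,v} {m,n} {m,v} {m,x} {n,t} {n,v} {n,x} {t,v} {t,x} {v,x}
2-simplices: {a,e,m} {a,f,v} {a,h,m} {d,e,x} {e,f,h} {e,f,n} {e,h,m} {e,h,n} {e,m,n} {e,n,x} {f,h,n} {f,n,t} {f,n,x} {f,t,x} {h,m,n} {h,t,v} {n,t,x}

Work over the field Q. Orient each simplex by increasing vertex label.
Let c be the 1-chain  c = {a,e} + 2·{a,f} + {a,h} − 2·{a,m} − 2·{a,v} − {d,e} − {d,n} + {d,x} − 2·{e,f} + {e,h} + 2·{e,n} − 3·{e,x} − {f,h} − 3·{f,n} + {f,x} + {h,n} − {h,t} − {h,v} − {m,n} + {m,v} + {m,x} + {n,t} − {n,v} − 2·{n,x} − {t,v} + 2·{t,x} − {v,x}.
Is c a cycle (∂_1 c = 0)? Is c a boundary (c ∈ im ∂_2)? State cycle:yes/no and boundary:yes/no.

cycle:no boundary:no

n_0=10 n_1=32 n_2=17  [Q]
∂1: piv[ae,af,ah,am,av,de,dn,dx,ft] rk=9  ker:dv,ef,eh,em,en,ex,fh,fn,fv,fx,hm,hn,ht,hv,mn,mv,mx,nt,nv,nx,tv,tx,vx
∂2: piv[aem,afv,ahm,dex,efh,efn,ehm,ehn,emn,enx,fnt,fnx,ftx,htv] rk=14  ker:fhn,hmn,ntx
∂1c = {d} + 2·{e} + 3·{f} + 2·{h} − 3·{m} − {t} − 3·{v} − {x}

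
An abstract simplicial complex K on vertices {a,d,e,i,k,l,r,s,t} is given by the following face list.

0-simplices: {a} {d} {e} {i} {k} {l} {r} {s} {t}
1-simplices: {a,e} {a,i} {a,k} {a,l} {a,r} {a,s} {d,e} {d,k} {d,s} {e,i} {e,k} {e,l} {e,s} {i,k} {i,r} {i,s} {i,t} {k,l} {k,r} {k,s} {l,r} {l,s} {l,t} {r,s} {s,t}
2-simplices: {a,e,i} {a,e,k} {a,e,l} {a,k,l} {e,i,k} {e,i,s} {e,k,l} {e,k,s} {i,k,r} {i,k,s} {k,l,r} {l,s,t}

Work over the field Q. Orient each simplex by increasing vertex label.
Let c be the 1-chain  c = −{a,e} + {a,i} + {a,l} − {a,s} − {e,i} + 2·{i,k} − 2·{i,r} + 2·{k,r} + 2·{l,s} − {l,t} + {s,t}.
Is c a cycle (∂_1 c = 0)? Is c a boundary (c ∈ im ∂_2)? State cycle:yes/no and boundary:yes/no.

cycle:yes boundary:no

n_0=9 n_1=25 n_2=12  [Q]
∂1: piv[ae,ai,ak,al,ar,as,de,it] rk=8  ker:dk,ds,ei,ek,el,es,ik,ir,is,kl,kr,ks,lr,ls,lt,rs,st
∂2: piv[aei,aek,ael,akl,eik,eis,eks,ikr,klr,lst] rk=10  ker:ekl,iks
∂1c = 0
c vs im∂2: residual ≠ 0 ⇒ not boundary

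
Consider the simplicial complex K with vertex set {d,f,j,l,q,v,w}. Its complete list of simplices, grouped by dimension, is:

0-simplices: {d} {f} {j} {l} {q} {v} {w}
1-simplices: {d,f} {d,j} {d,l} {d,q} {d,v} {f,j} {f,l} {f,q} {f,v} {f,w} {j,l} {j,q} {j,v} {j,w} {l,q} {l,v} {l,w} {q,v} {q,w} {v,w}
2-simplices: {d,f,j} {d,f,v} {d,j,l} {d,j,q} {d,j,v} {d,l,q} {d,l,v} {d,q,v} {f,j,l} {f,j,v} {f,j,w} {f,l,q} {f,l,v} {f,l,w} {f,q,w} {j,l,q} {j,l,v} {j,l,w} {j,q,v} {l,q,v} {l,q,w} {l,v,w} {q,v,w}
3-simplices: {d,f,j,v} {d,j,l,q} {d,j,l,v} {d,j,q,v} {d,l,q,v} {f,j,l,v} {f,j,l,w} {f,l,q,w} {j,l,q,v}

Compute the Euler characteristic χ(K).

χ(K)=1

n_0=7 n_1=20 n_2=23 n_3=9
χ=+7−20+23−9=1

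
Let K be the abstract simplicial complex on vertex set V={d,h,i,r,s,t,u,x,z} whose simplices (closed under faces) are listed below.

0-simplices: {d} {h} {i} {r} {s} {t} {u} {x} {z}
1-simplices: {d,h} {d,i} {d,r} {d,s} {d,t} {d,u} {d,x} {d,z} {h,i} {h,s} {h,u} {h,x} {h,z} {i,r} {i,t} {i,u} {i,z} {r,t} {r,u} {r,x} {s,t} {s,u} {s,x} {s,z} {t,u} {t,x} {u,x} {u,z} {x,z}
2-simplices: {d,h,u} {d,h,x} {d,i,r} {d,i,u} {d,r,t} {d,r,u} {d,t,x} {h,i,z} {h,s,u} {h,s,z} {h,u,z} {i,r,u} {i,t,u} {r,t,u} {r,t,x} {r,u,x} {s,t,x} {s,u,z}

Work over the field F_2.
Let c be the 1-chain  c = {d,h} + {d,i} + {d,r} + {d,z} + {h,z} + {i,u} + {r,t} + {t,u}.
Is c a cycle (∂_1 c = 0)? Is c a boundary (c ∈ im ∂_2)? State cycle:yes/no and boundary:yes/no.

n_0=9 n_1=29 n_2=18  [Z2]
∂1: piv[dh,di,dr,ds,dt,du,dx,dz] rk=8  ker:hi,hs,hu,hx,hz,ir,it,iu,iz,rt,ru,rx,st,su,sx,sz,tu,tx,ux,uz,xz
∂2: piv[dhu,dhx,dir,diu,drt,dru,dtx,hiz,hsu,hsz,huz,itu,rtu,rtx,rux,stx] rk=16  ker:iru,suz
∂1c = 0
c vs im∂2: residual ≠ 0 ⇒ not boundary

cycle:yes boundary:no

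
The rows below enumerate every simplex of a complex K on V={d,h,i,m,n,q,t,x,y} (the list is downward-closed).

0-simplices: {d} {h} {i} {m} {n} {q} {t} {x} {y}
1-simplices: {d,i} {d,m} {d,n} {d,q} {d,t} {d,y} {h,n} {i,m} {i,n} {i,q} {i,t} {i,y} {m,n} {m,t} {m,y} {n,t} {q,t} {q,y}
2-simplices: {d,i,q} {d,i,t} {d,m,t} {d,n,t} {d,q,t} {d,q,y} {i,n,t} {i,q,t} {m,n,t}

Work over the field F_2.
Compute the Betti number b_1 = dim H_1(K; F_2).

b_1=3

n_0=9 n_1=18 n_2=9  [Z2]
∂1: piv[di,dm,dn,dq,dt,dy,hn] rk=7  ker:im,in,iq,it,iy,mn,mt,my,nt,qt,qy
∂2: piv[diq,dit,dmt,dnt,dqt,dqy,int,mnt] rk=8  ker:iqt
b_1=(18−7)−8=3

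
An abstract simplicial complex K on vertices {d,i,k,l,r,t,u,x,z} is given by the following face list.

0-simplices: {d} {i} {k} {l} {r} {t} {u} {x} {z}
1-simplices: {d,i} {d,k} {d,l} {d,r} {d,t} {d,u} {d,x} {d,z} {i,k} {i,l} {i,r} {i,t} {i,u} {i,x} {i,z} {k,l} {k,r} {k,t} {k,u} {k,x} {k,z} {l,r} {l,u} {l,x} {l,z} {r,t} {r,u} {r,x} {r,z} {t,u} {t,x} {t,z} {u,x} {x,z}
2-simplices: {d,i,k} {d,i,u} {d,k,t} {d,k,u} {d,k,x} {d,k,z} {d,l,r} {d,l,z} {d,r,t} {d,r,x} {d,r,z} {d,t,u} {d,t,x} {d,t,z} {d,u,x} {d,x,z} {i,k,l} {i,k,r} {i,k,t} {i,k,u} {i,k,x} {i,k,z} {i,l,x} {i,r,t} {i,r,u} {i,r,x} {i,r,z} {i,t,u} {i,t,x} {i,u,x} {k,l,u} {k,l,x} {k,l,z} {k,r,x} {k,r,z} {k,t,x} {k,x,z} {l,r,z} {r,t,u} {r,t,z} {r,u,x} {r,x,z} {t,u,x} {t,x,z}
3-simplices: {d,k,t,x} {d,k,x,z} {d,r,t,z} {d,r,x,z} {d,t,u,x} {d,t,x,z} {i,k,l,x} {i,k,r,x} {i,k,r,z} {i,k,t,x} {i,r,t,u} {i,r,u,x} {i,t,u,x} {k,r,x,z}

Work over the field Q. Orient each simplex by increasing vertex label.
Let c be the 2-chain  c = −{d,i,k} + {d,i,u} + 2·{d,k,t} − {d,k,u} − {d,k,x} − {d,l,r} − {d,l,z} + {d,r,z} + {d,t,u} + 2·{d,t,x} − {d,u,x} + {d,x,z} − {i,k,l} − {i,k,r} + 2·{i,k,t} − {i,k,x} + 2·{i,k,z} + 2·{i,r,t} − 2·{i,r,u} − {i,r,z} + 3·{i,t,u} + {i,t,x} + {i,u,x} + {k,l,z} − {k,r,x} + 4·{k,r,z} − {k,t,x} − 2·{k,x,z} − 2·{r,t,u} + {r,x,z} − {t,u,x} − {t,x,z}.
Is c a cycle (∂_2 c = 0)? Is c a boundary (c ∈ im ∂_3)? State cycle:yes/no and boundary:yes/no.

n_0=9 n_1=34 n_2=44 n_3=14  [Q]
∂1: piv[di,dk,dl,dr,dt,du,dx,dz] rk=8  ker:ik,il,ir,it,iu,ix,iz,kl,kr,kt,ku,kx,kz,lr,lu,lx,lz,rt,ru,rx,rz,tu,tx,tz,ux,xz
∂2: piv[dik,diu,dkt,dku,dkx,dkz,dlr,dlz,drt,drx,drz,dtu,dtx,dtz,dux,dxz,ikl,ikr,ikt,ikx,ikz,ilx,irt,iru,klu,klz] rk=26  ker:iku,irx,irz,itu,itx,iux,klx,krx,krz,ktx,kxz,lrz,rtu,rtz,rux,rxz,tux,txz
∂3: piv[dktx,dkxz,drtz,drxz,dtux,dtxz,iklx,ikrx,ikrz,iktx,irtu,irux,itux,krxz] rk=14
∂2c = {d,k} − 2·{d,l} + 2·{d,r} + {d,t} − 2·{d,u} + {d,x} − {d,z} + {i,l} + {i,u} − {i,x} − {i,z} + 2·{k,r} + 3·{k,t} − {k,u} − 2·{k,x} − {k,z} − {l,r} + 3·{r,z} + {t,u} + 2·{t,x} + {t,z} − {u,x} − {x,z}

cycle:no boundary:no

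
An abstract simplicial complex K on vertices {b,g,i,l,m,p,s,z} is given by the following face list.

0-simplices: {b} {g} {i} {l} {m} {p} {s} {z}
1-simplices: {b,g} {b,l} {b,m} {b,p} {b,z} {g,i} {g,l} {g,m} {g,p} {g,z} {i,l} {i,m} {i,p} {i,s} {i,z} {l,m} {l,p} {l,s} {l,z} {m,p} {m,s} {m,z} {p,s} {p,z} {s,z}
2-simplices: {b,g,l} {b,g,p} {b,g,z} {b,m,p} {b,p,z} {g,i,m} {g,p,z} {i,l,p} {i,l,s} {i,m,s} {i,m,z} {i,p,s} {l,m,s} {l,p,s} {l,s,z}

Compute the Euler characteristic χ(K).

n_0=8 n_1=25 n_2=15
χ=+8−25+15=-2

χ(K)=-2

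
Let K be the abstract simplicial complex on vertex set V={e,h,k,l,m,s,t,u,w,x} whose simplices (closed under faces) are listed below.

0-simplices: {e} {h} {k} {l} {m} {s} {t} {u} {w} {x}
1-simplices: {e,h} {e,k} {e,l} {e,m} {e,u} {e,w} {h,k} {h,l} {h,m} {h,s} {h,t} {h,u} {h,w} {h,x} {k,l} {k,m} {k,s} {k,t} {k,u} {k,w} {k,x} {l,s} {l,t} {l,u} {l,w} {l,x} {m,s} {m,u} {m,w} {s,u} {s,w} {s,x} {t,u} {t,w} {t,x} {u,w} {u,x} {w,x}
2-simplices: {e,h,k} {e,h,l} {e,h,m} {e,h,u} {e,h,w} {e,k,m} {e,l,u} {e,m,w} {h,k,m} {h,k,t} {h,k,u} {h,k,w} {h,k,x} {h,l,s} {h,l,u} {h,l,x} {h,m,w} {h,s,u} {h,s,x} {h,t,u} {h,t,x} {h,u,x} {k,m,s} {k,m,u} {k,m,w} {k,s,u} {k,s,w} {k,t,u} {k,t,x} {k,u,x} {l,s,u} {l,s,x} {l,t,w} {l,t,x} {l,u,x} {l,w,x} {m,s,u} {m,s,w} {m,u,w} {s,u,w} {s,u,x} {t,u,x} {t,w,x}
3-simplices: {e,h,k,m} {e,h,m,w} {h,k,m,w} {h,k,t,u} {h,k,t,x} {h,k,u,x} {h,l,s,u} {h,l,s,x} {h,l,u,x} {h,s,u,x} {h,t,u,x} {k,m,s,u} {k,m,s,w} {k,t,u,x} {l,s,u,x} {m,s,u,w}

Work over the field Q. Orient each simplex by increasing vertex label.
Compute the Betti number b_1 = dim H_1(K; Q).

b_1=2

n_0=10 n_1=38 n_2=43 n_3=16  [Q]
∂1: piv[eh,ek,el,em,eu,ew,hs,ht,hx] rk=9  ker:hk,hl,hm,hu,hw,kl,km,ks,kt,ku,kw,kx,ls,lt,lu,lw,lx,ms,mu,mw,su,sw,sx,tu,tw,tx,uw,ux,wx
∂2: piv[ehk,ehl,ehm,ehu,ehw,ekm,elu,emw,hkt,hku,hkw,hkx,hls,hlx,hsu,hsx,htu,htx,hux,kms,kmu,ksu,ksw,ltw,ltx,lwx,muw] rk=27  ker:hkm,hlu,hmw,kmw,ktu,ktx,kux,lsu,lsx,lux,msu,msw,suw,sux,tux,twx
∂3: piv[ehkm,ehmw,hkmw,hktu,hktx,hkux,hlsu,hlsx,hlux,hsux,htux,kmsu,kmsw,msuw] rk=14  ker:ktux,lsux
b_1=(38−9)−27=2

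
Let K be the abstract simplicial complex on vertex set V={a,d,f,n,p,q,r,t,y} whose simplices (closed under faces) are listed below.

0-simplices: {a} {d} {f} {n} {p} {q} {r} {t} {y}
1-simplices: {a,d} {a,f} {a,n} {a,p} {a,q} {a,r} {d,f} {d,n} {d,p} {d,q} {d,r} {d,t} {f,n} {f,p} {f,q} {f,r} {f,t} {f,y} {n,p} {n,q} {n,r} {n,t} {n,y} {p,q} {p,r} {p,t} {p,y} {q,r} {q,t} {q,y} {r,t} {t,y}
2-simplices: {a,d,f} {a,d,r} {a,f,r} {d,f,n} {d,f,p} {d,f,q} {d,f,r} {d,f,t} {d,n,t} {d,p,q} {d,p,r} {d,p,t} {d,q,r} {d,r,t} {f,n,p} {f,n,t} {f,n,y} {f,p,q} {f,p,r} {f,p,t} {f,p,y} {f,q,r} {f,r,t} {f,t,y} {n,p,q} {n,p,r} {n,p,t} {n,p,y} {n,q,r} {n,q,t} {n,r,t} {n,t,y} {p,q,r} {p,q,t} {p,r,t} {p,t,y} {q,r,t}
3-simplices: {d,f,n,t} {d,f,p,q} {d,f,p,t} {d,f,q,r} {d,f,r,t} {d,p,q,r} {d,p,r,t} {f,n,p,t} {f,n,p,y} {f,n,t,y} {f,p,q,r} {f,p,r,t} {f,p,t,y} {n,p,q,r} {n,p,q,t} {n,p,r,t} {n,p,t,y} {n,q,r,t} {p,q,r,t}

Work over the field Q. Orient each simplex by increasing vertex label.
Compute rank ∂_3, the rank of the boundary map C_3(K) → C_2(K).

n_0=9 n_1=32 n_2=37 n_3=19  [Q]
∂1: piv[ad,af,an,ap,aq,ar,dt,fy] rk=8  ker:df,dn,dp,dq,dr,fn,fp,fq,fr,ft,np,nq,nr,nt,ny,pq,pr,pt,py,qr,qt,qy,rt,ty
∂2: piv[adf,adr,afr,dfn,dfp,dfq,dft,dnt,dpq,dpr,dpt,dqr,drt,fnp,fny,fpy,fty,npq,npr,nqt] rk=20  ker:dfr,fnt,fpq,fpr,fpt,fqr,frt,npt,npy,nqr,nrt,nty,pqr,pqt,prt,pty,qrt
∂3: piv[dfnt,dfpq,dfpt,dfqr,dfrt,dpqr,dprt,fnpt,fnpy,fnty,fpqr,fpty,npqr,npqt,nprt,nqrt] rk=16  ker:fprt,npty,pqrt
rk∂_3=16

rank∂_3=16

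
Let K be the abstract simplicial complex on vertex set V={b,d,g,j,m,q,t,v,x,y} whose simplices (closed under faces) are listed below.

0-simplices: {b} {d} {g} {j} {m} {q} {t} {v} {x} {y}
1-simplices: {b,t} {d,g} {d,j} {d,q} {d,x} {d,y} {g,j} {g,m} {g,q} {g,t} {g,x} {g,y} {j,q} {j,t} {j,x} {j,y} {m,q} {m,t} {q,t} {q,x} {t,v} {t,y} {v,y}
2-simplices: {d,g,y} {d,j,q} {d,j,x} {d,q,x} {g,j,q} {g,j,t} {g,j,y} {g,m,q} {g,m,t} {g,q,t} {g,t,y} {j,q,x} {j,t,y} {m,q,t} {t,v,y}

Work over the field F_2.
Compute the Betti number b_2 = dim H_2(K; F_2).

n_0=10 n_1=23 n_2=15  [Z2]
∂1: piv[bt,dg,dj,dq,dx,dy,gm,gt,tv] rk=9  ker:gj,gq,gx,gy,jq,jt,jx,jy,mq,mt,qt,qx,ty,vy
∂2: piv[dgy,djq,djx,dqx,gjq,gjt,gjy,gmq,gmt,gqt,gty,tvy] rk=12  ker:jqx,jty,mqt
b_2=(15−12)−0=3

b_2=3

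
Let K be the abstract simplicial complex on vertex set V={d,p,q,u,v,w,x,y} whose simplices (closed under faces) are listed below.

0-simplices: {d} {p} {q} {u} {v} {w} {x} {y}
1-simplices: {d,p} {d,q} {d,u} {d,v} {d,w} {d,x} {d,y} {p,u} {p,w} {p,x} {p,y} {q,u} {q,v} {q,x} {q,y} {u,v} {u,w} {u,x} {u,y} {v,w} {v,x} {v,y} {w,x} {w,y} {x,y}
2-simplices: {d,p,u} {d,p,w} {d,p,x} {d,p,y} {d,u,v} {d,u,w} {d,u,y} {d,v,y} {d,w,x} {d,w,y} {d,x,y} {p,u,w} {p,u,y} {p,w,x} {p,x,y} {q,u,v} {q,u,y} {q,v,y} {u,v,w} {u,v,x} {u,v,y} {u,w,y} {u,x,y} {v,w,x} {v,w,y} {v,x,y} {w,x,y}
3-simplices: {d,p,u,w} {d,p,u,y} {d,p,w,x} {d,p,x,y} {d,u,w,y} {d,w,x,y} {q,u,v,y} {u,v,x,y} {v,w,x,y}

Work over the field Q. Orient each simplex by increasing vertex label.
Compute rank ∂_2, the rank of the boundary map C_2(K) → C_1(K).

rank∂_2=16

n_0=8 n_1=25 n_2=27 n_3=9  [Q]
∂1: piv[dp,dq,du,dv,dw,dx,dy] rk=7  ker:pu,pw,px,py,qu,qv,qx,qy,uv,uw,ux,uy,vw,vx,vy,wx,wy,xy
∂2: piv[dpu,dpw,dpx,dpy,duv,duw,duy,dvy,dwx,dwy,dxy,quv,quy,uvw,uvx,uxy] rk=16  ker:puw,puy,pwx,pxy,qvy,uvy,uwy,vwx,vwy,vxy,wxy
∂3: piv[dpuw,dpuy,dpwx,dpxy,duwy,dwxy,quvy,uvxy,vwxy] rk=9
rk∂_2=16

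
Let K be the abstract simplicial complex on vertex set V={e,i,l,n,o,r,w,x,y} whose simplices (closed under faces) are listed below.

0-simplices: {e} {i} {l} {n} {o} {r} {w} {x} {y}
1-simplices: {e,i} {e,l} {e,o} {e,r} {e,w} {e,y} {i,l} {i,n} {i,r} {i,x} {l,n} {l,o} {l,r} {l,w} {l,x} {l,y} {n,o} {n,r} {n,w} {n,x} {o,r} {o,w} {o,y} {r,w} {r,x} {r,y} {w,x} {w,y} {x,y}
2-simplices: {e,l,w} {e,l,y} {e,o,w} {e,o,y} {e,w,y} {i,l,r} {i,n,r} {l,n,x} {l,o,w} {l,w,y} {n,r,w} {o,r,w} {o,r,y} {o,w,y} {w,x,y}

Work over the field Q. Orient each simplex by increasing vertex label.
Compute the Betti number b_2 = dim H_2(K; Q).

n_0=9 n_1=29 n_2=15  [Q]
∂1: piv[ei,el,eo,er,ew,ey,in,ix] rk=8  ker:il,ir,ln,lo,lr,lw,lx,ly,no,nr,nw,nx,or,ow,oy,rw,rx,ry,wx,wy,xy
∂2: piv[elw,ely,eow,eoy,ewy,ilr,inr,lnx,low,nrw,orw,ory,wxy] rk=13  ker:lwy,owy
b_2=(15−13)−0=2

b_2=2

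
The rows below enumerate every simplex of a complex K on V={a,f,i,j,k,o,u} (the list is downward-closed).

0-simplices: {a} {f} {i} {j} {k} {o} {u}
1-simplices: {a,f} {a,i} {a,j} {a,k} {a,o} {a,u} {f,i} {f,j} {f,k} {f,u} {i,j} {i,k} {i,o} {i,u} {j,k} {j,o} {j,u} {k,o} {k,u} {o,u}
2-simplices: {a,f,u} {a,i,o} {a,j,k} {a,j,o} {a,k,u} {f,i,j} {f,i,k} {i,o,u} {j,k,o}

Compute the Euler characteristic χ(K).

n_0=7 n_1=20 n_2=9
χ=+7−20+9=-4

χ(K)=-4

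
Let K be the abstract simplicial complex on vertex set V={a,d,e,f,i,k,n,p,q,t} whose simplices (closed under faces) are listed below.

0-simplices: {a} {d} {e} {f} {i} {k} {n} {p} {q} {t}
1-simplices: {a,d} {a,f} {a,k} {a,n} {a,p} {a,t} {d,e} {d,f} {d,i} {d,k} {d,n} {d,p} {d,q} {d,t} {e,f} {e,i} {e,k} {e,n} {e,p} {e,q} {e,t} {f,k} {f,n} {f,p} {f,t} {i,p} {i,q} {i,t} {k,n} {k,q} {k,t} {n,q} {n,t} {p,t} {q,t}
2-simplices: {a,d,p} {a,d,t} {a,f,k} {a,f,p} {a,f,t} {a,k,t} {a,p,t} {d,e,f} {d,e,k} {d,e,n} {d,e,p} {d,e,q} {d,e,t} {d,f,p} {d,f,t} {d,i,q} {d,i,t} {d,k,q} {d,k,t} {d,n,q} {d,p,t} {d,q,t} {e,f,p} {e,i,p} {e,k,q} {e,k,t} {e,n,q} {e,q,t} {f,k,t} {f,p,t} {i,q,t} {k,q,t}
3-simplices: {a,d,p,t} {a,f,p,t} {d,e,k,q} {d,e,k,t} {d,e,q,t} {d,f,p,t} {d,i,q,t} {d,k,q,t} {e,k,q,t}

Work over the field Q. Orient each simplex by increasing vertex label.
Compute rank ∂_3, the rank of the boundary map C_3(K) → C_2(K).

n_0=10 n_1=35 n_2=32 n_3=9  [Q]
∂1: piv[ad,af,ak,an,ap,at,de,di,dq] rk=9  ker:df,dk,dn,dp,dt,ef,ei,ek,en,ep,eq,et,fk,fn,fp,ft,ip,iq,it,kn,kq,kt,nq,nt,pt,qt
∂2: piv[adp,adt,afk,afp,aft,akt,apt,def,dek,den,dep,deq,det,dfp,diq,dit,dkq,dkt,dnq,dqt,eip] rk=21  ker:dft,dpt,efp,ekq,ekt,enq,eqt,fkt,fpt,iqt,kqt
∂3: piv[adpt,afpt,dekq,dekt,deqt,dfpt,diqt,dkqt] rk=8  ker:ekqt
rk∂_3=8

rank∂_3=8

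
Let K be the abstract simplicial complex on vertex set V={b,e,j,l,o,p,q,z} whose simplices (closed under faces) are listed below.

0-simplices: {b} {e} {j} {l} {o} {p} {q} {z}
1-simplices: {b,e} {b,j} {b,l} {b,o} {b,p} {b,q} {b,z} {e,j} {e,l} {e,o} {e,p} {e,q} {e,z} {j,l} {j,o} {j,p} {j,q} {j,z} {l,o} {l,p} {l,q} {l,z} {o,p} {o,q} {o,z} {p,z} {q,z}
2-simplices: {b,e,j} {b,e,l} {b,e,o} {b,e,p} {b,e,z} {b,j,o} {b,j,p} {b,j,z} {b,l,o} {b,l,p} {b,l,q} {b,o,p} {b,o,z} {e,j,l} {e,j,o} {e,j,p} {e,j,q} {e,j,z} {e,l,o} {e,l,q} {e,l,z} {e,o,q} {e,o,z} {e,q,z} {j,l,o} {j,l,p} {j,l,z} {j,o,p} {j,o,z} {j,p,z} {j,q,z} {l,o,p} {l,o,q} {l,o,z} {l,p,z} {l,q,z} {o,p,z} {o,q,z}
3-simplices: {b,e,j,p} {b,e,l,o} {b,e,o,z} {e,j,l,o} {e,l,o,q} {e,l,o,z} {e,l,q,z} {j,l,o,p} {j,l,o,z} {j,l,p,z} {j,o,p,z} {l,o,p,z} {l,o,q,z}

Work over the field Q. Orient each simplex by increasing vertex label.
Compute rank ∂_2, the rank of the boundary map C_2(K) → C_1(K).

rank∂_2=20

n_0=8 n_1=27 n_2=38 n_3=13  [Q]
∂1: piv[be,bj,bl,bo,bp,bq,bz] rk=7  ker:ej,el,eo,ep,eq,ez,jl,jo,jp,jq,jz,lo,lp,lq,lz,op,oq,oz,pz,qz
∂2: piv[bej,bel,beo,bep,bez,bjo,bjp,bjz,blo,blp,blq,bop,boz,ejl,ejq,elq,elz,eoq,eqz,jpz] rk=20  ker:ejo,ejp,ejz,elo,eoz,jlo,jlp,jlz,jop,joz,jqz,lop,loq,loz,lpz,lqz,opz,oqz
∂3: piv[bejp,belo,beoz,ejlo,eloq,eloz,elqz,jlop,jloz,jlpz,jopz,loqz] rk=12  ker:lopz
rk∂_2=20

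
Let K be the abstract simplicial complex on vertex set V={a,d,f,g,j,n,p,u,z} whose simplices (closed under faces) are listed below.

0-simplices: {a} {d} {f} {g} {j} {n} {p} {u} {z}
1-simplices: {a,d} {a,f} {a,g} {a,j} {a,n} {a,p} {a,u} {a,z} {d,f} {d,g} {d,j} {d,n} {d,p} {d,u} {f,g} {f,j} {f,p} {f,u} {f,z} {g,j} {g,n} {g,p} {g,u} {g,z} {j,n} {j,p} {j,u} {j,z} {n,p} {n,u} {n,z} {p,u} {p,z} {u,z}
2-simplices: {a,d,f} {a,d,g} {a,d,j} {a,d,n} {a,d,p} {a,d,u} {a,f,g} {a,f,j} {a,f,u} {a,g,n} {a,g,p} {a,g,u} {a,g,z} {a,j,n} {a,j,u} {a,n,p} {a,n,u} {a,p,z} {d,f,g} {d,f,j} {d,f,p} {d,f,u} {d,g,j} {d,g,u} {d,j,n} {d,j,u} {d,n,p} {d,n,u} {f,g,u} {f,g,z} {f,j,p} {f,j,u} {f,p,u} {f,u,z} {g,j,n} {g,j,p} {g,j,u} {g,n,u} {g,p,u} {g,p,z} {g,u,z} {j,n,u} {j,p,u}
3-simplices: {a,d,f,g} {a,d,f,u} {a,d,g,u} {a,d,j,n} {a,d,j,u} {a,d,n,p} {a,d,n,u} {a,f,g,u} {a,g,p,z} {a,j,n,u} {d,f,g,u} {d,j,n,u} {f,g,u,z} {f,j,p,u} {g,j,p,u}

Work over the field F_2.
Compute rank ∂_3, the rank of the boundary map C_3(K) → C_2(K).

n_0=9 n_1=34 n_2=43 n_3=15  [Z2]
∂1: piv[ad,af,ag,aj,an,ap,au,az] rk=8  ker:df,dg,dj,dn,dp,du,fg,fj,fp,fu,fz,gj,gn,gp,gu,gz,jn,jp,ju,jz,np,nu,nz,pu,pz,uz
∂2: piv[adf,adg,adj,adn,adp,adu,afg,afj,afu,agn,agp,agu,agz,ajn,aju,anp,anu,apz,dfp,dgj,fgz,fjp,fpu,fuz] rk=24  ker:dfg,dfj,dfu,dgu,djn,dju,dnp,dnu,fgu,fju,gjn,gjp,gju,gnu,gpu,gpz,guz,jnu,jpu
∂3: piv[adfg,adfu,adgu,adjn,adju,adnp,adnu,afgu,agpz,ajnu,fguz,fjpu,gjpu] rk=13  ker:dfgu,djnu
rk∂_3=13

rank∂_3=13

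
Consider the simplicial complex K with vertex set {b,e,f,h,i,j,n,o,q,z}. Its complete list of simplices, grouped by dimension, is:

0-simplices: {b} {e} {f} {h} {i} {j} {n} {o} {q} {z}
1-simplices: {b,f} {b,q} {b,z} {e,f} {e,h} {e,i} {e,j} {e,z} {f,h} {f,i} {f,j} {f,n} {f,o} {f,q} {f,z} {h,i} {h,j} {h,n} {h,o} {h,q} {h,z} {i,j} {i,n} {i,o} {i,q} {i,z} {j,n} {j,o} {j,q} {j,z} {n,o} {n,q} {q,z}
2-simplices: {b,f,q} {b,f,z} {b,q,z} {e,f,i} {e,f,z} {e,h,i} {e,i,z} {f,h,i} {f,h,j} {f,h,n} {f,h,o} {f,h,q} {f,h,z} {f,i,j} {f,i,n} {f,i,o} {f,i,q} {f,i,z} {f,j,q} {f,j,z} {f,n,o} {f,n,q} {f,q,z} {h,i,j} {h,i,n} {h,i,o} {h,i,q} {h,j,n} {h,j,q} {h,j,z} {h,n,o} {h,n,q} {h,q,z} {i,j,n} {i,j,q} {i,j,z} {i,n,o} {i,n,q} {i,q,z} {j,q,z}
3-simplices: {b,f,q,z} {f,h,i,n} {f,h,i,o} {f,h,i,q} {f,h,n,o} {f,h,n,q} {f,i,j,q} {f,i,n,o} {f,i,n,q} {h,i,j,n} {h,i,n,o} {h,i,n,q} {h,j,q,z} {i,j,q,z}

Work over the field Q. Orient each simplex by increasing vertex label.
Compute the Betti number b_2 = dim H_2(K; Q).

b_2=6

n_0=10 n_1=33 n_2=40 n_3=14  [Q]
∂1: piv[bf,bq,bz,ef,eh,ei,ej,fn,fo] rk=9  ker:ez,fh,fi,fj,fq,fz,hi,hj,hn,ho,hq,hz,ij,in,io,iq,iz,jn,jo,jq,jz,no,nq,qz
∂2: piv[bfq,bfz,bqz,efi,efz,ehi,eiz,fhi,fhj,fhn,fho,fhq,fhz,fij,fin,fio,fiq,fjq,fjz,fno,fnq,hjn] rk=22  ker:fiz,fqz,hij,hin,hio,hiq,hjq,hjz,hno,hnq,hqz,ijn,ijq,ijz,ino,inq,iqz,jqz
∂3: piv[bfqz,fhin,fhio,fhiq,fhno,fhnq,fijq,fino,finq,hijn,hjqz,ijqz] rk=12  ker:hino,hinq
b_2=(40−22)−12=6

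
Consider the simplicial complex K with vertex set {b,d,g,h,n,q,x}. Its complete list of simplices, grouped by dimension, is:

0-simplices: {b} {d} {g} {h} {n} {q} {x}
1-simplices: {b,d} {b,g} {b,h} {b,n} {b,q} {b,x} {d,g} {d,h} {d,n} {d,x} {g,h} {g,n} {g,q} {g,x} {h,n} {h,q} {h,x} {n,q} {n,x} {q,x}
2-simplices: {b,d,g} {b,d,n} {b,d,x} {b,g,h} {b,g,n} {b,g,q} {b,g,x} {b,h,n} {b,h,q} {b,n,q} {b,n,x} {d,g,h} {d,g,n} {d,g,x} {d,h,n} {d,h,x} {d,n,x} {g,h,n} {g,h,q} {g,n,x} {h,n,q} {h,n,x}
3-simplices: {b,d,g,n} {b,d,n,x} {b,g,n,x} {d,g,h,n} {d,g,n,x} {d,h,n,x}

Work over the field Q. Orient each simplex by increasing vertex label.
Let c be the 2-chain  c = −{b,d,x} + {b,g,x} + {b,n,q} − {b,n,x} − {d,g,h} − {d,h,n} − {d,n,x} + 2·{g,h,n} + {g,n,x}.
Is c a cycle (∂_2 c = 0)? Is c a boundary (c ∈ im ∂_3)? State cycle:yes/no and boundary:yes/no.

n_0=7 n_1=20 n_2=22 n_3=6  [Q]
∂1: piv[bd,bg,bh,bn,bq,bx] rk=6  ker:dg,dh,dn,dx,gh,gn,gq,gx,hn,hq,hx,nq,nx,qx
∂2: piv[bdg,bdn,bdx,bgh,bgn,bgq,bgx,bhn,bhq,bnq,bnx,dgh,dhx] rk=13  ker:dgn,dgx,dhn,dnx,ghn,ghq,gnx,hnq,hnx
∂3: piv[bdgn,bdnx,bgnx,dghn,dgnx,dhnx] rk=6
∂2c = −{b,d} + {b,g} − {b,q} + {b,x} − {d,g} + {g,h} − {g,n} + {h,n} + {n,q} − {n,x}

cycle:no boundary:no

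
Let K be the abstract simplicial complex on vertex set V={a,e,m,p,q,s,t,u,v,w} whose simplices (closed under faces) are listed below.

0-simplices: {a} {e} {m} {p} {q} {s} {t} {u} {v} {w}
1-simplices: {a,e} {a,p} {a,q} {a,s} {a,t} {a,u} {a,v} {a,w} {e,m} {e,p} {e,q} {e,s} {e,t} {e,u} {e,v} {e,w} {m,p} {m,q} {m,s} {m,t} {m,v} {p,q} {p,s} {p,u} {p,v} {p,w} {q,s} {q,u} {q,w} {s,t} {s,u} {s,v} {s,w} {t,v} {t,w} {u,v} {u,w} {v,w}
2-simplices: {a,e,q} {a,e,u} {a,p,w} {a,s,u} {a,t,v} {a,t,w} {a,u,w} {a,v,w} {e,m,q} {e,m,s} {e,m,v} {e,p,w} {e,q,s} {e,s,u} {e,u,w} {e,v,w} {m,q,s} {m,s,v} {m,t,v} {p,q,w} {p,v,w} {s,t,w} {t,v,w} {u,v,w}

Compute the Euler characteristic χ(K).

χ(K)=-4

n_0=10 n_1=38 n_2=24
χ=+10−38+24=-4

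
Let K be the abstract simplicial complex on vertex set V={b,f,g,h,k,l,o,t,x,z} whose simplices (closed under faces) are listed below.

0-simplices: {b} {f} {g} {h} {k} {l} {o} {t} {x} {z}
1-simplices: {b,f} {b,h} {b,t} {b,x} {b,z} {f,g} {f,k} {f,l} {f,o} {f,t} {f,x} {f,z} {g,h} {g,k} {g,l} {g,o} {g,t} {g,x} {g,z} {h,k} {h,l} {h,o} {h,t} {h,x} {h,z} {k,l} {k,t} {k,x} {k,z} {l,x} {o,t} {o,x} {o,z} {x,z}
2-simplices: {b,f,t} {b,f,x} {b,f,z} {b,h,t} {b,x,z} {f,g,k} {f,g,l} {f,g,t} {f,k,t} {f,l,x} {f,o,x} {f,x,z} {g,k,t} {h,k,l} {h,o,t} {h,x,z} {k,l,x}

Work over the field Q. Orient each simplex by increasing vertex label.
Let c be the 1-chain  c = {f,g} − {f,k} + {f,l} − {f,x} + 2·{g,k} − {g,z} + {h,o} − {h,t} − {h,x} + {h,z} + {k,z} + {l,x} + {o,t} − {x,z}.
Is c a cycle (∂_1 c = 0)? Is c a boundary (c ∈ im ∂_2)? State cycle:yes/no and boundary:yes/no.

n_0=10 n_1=34 n_2=17  [Q]
∂1: piv[bf,bh,bt,bx,bz,fg,fk,fl,fo] rk=9  ker:ft,fx,fz,gh,gk,gl,go,gt,gx,gz,hk,hl,ho,ht,hx,hz,kl,kt,kx,kz,lx,ot,ox,oz,xz
∂2: piv[bft,bfx,bfz,bht,bxz,fgk,fgl,fgt,fkt,flx,fox,hkl,hot,hxz,klx] rk=15  ker:fxz,gkt
∂1c = 0
c vs im∂2: residual ≠ 0 ⇒ not boundary

cycle:yes boundary:no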